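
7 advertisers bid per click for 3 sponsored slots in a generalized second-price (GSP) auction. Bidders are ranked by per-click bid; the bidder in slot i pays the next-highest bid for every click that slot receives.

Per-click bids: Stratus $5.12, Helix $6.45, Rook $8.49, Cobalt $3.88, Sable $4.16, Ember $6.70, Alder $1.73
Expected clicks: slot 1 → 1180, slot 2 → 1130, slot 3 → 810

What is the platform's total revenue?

Ranked by bid: $8.49 (Rook) > $6.70 (Ember) > $6.45 (Helix) > $5.12 (Stratus) > …
Slot 1: Rook pays $6.70 × 1180 = $7906.00
Slot 2: Ember pays $6.45 × 1130 = $7288.50
Slot 3: Helix pays $5.12 × 810 = $4147.20
Total = $19341.70

Total revenue: $19341.70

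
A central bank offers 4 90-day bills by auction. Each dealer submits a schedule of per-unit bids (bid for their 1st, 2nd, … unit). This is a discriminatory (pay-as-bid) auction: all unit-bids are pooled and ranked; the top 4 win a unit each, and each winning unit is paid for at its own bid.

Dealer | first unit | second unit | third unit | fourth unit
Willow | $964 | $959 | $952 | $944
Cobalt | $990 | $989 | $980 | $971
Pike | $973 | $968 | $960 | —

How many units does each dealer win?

Cobalt 3, Pike 1

Merging the schedules and taking the best 4: 990 (Cobalt-1), 989 (Cobalt-2), 980 (Cobalt-3), 973 (Pike-1)
Next rejected bid: $971 (not a price — pay-as-bid).
Allocation: Cobalt 3, Pike 1.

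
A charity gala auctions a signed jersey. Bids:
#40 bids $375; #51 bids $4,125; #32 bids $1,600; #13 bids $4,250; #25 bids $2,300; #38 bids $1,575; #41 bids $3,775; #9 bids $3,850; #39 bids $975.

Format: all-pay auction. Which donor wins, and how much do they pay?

All-pay auction: the highest bidder wins the item, but every bidder pays their own bid.
Sorting bids: 4,250 (#13) > 4,125 (#51) > 3,850 (#9) > 3,775 (#41) > 2,300 (#25) > 1,600 (#32) > …
#13 wins with the top bid; all bids are sunk regardless.

#13 pays $4,250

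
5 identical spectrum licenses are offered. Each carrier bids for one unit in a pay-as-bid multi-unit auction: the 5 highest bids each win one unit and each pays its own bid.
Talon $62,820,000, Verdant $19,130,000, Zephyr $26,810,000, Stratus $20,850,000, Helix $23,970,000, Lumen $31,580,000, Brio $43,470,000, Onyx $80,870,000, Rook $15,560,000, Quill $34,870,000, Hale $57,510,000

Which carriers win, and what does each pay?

Onyx $80,870,000, Talon $62,820,000, Hale $57,510,000, Brio $43,470,000, Quill $34,870,000

Bids ranked high→low: 80,870,000 (Onyx), 62,820,000 (Talon), 57,510,000 (Hale), 43,470,000 (Brio), 34,870,000 (Quill), 31,580,000 (Lumen), 26,810,000 (Zephyr), …
The 5 highest are Onyx, Talon, Hale, Brio, Quill.
Each winner pays its own bid: Onyx $80,870,000, Talon $62,820,000, Hale $57,510,000, Brio $43,470,000, Quill $34,870,000.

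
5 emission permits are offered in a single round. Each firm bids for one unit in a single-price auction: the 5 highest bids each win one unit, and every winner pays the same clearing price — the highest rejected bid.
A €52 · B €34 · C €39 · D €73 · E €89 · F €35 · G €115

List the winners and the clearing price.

G, E, D, A, C; each pays €35

Ordering the bids: 115 (G), 89 (E), 73 (D), 52 (A), 39 (C), 35 (F), 34 (B)
Top 5: G, E, D, A, C.
First losing bid is F's €35, which sets the uniform price.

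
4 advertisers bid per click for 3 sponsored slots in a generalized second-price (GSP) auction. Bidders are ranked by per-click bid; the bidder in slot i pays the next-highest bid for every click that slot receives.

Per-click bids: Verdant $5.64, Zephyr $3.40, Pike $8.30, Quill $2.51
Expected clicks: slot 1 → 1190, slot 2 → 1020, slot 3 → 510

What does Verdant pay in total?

Sorting advertisers: $8.30 (Pike) > $5.64 (Verdant) > $3.40 (Zephyr) > $2.51 (Quill)
Verdant holds slot 2 → pays next bid $3.40 × 1020 clicks = $3468.00.

Verdant pays $3468.00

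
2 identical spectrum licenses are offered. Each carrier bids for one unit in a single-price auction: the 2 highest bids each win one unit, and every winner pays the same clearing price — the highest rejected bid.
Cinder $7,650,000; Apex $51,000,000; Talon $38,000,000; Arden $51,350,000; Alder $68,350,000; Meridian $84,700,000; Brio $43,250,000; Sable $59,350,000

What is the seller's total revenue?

Total revenue: $118,700,000

Sorting: 84,700,000 (Meridian), 68,350,000 (Alder), 59,350,000 (Sable), 51,350,000 (Arden), …
The 2 highest are Meridian, Alder.
First losing bid is Sable's $59,350,000, which sets the uniform price.
Total revenue = 2 × $59,350,000 = $118,700,000.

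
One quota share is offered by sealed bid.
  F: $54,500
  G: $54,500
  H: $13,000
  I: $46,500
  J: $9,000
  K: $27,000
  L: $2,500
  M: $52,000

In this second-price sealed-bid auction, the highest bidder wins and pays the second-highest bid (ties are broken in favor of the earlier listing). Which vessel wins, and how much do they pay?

Rule: the highest bidder wins and pays the second-highest bid.
Bids ranked: 54,500 (F) > 54,500 (G) > 52,000 (M) > 46,500 (I) > 27,000 (K) > 13,000 (H) > …
Tie at $54,500 → F wins by tie-break.
F wins with the highest bid; price is set by the runner-up at $54,500.

F pays $54,500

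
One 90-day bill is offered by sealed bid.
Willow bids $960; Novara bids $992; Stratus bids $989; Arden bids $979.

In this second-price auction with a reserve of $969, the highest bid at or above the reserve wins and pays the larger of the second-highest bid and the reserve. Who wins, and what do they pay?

Bids in order: 992 (Novara) > 989 (Stratus) > 979 (Arden) > 960 (Willow)
Novara has the top bid at or above the reserve ($992).
Second-highest bid $989 exceeds the reserve $969 → payment $989.

Novara pays $989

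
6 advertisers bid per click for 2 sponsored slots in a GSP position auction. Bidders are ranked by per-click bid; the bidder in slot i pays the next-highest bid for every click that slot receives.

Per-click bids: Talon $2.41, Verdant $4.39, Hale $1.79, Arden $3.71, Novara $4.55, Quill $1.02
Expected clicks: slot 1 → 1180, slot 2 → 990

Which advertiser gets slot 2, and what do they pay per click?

Ranked by bid: $4.55 (Novara) > $4.39 (Verdant) > $3.71 (Arden) > …
Slot 2 goes to the second-ranked bidder, Verdant, who pays the next bid down: $3.71/click.

Verdant; $3.71 per click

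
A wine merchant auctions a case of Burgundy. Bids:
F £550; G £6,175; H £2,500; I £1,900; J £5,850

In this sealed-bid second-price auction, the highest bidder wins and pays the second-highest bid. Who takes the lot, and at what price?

G pays £5,850

Sealed-bid second-price auction: the highest bidder wins and pays the second-highest bid.
Bids in order: 6,175 (G) > 5,850 (J) > 2,500 (H) > 1,900 (I) > 550 (F)
G is highest; pays the second-highest bid, £5,850.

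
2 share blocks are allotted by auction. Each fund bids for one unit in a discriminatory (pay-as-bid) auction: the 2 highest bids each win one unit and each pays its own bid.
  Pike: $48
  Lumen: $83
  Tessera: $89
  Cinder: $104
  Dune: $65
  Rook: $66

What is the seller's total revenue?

Total revenue: $193

Sorting: 104 (Cinder), 89 (Tessera), 83 (Lumen), 66 (Rook), …
Winners (2 units): Cinder, Tessera.
Total revenue = 104 + 89 = $193.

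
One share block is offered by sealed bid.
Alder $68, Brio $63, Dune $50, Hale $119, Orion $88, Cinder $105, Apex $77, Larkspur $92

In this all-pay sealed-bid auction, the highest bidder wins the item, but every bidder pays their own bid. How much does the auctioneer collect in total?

Rule: the highest bidder wins the item, but every bidder pays their own bid.
Bids in order: 119 (Hale) > 105 (Cinder) > 92 (Larkspur) > 88 (Orion) > 77 (Apex) > 68 (Alder) > …
Hale wins with the top bid; all bids are sunk regardless.
Every bidder forfeits their bid regardless of winning.
Revenue = 68 + 63 + 50 + 119 + 88 + 105 + 77 + 92 = $662.

Total revenue: $662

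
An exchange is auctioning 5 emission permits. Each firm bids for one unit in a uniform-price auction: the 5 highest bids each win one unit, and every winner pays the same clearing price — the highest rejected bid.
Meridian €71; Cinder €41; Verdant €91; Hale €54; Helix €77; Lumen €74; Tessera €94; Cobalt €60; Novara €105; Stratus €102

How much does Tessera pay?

Tessera pays €74

Ordering the bids: 105 (Novara), 102 (Stratus), 94 (Tessera), 91 (Verdant), 77 (Helix), 74 (Lumen), 71 (Meridian), …
Top 5: Novara, Stratus, Tessera, Verdant, Helix.
First losing bid is Lumen's €74, which sets the uniform price.
Tessera wins → pays €74.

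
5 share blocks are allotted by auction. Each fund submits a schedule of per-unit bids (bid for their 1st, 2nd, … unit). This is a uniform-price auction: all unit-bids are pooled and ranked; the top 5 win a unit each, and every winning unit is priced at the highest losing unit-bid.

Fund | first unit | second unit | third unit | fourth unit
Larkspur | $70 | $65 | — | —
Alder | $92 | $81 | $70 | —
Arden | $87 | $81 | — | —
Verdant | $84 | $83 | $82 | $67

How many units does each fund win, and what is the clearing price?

Pooled unit-bids ranked (top 5): 92 (Alder-1), 87 (Arden-1), 84 (Verdant-1), 83 (Verdant-2), 82 (Verdant-3)
Highest rejected unit-bid = $81.
Allocation: Alder 1, Arden 1, Verdant 3.

Alder 1, Arden 1, Verdant 3; clearing price $81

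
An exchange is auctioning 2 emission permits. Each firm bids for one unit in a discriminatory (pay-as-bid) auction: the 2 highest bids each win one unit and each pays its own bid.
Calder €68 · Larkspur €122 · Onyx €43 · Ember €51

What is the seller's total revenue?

Total revenue: €190

Ordering the bids: 122 (Larkspur), 68 (Calder), 51 (Ember), 43 (Onyx)
Top 2: Larkspur, Calder.
Total revenue = 122 + 68 = €190.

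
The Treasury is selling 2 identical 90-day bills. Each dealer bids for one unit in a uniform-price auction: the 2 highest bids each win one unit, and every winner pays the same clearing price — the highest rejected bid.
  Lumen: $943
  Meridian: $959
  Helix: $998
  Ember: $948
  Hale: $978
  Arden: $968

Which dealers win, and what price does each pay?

Bids ranked high→low: 998 (Helix), 978 (Hale), 968 (Arden), 959 (Meridian), …
Top 2: Helix, Hale.
Clearing price = highest rejected bid = $968.

Helix, Hale; each pays $968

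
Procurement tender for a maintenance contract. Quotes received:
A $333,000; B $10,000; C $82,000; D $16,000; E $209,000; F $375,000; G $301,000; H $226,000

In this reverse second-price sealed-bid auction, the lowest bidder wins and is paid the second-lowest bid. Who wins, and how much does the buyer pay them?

Reverse second-price sealed-bid auction: the lowest bidder wins and is paid the second-lowest bid.
Bids in order: 10,000 (B) < 16,000 (D) < 82,000 (C) < 209,000 (E) < 226,000 (H) < 301,000 (G) < …
B wins with the lowest bid; price is set by the runner-up at $16,000.

B is paid $16,000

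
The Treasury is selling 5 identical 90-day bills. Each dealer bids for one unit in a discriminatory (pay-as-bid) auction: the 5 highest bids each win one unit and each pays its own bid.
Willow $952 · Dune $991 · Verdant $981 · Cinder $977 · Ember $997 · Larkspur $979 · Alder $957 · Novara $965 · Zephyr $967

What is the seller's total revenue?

Total revenue: $4,925

Sorting: 997 (Ember), 991 (Dune), 981 (Verdant), 979 (Larkspur), 977 (Cinder), 967 (Zephyr), 965 (Novara), …
Top 5: Ember, Dune, Verdant, Larkspur, Cinder.
Total revenue = 997 + 991 + 981 + 979 + 977 = $4,925.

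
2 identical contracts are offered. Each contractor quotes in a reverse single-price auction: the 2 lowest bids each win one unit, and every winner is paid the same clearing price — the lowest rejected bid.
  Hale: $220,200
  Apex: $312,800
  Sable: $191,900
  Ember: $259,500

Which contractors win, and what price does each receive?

Sable, Hale; each is paid $259,500

Bids ranked low→high: 191,900 (Sable), 220,200 (Hale), 259,500 (Ember), 312,800 (Apex)
The 2 lowest are Sable, Hale.
Clearing price = lowest rejected bid = $259,500.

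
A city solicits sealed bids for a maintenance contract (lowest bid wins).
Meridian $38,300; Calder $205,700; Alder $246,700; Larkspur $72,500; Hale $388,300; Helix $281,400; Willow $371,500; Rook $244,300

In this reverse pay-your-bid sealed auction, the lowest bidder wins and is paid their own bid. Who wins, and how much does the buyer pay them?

Bids in order: 38,300 (Meridian) < 72,500 (Larkspur) < 205,700 (Calder) < 244,300 (Rook) < 246,700 (Alder) < 281,400 (Helix) < …
Meridian is lowest → is paid own bid, $38,300.

Meridian is paid $38,300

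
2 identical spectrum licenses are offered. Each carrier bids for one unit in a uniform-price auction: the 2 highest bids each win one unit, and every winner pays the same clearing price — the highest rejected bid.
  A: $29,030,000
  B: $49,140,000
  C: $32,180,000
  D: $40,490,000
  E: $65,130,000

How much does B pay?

Bids ranked high→low: 65,130,000 (E), 49,140,000 (B), 40,490,000 (D), 32,180,000 (C), …
Top 2: E, B.
Clearing price = highest rejected bid = $40,490,000.
B wins → pays $40,490,000.

B pays $40,490,000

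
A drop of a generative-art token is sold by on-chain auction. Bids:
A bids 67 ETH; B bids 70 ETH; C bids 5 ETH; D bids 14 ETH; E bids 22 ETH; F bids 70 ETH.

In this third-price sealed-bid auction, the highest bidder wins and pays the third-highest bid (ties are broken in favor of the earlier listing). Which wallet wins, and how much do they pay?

B pays 67 ETH

Third-price sealed-bid auction: the highest bidder wins and pays the third-highest bid.
Sorting bids: 70 (B) > 70 (F) > 67 (A) > 22 (E) > 14 (D) > 5 (C)
B and F tie at 70 ETH; tie-break gives it to B.
B wins; payment is bid #3 in the ranking = 67 ETH.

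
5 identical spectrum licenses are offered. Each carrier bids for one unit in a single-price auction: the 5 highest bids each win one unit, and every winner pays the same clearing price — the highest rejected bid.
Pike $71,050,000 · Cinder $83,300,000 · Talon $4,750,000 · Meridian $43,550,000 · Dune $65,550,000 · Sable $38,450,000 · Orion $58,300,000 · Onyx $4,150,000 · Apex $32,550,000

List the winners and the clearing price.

Ordering the bids: 83,300,000 (Cinder), 71,050,000 (Pike), 65,550,000 (Dune), 58,300,000 (Orion), 43,550,000 (Meridian), 38,450,000 (Sable), 32,550,000 (Apex), …
The 5 highest are Cinder, Pike, Dune, Orion, Meridian.
Clearing price = highest rejected bid = $38,450,000.

Cinder, Pike, Dune, Orion, Meridian; each pays $38,450,000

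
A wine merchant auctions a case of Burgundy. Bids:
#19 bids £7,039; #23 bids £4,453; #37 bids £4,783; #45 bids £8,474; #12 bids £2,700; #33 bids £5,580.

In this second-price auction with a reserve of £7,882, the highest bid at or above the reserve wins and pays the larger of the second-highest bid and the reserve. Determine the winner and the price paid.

#45 pays £7,882

Bids ranked: 8,474 (#45) > 7,039 (#19) > 5,580 (#33) > 4,783 (#37) > 4,453 (#23) > 2,700 (#12)
Highest eligible bid: #45 at £8,474.
Second-highest bid £7,039 is below the reserve £7,882, so the reserve binds → payment £7,882.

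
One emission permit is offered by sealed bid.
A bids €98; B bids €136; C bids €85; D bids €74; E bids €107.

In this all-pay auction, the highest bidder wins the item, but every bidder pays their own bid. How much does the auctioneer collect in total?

Sorting bids: 136 (B) > 107 (E) > 98 (A) > 85 (C) > 74 (D)
Every bidder forfeits their bid regardless of winning.
Revenue = 98 + 136 + 85 + 74 + 107 = €500.

Total revenue: €500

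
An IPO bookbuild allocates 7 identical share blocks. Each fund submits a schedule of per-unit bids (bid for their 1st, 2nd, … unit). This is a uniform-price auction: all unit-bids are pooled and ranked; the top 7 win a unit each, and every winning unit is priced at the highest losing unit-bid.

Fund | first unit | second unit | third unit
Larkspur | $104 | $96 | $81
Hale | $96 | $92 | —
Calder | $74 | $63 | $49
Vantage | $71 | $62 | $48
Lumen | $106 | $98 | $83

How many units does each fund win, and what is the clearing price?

Pooled unit-bids ranked (top 7): 106 (Lumen-1), 104 (Larkspur-1), 98 (Lumen-2), 96 (Larkspur-2), 96 (Hale-1), 92 (Hale-2), 83 (Lumen-3)
First bid not allocated: $81.
Allocation: Hale 2, Larkspur 2, Lumen 3.

Hale 2, Larkspur 2, Lumen 3; clearing price $81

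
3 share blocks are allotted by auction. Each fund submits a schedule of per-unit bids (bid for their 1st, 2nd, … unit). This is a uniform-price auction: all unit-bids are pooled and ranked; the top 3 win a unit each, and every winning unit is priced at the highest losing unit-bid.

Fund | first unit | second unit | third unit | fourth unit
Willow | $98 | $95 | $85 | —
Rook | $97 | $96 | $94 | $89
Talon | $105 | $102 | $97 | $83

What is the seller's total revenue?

Merging the schedules and taking the best 3: 105 (Talon-1), 102 (Talon-2), 98 (Willow-1)
Highest rejected unit-bid = $97.
Allocation: Talon 2, Willow 1. Every unit priced at $97.
Revenue = 3 × 97 = $291.

Total revenue: $291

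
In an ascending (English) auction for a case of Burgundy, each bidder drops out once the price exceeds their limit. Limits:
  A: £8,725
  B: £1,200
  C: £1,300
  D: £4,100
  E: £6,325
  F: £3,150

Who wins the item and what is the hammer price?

Sorting limits: 8,725 (A) > 6,325 (E) > 4,100 (D) > 3,150 (F) > 1,300 (C) > 1,200 (B)
Once the price passes £6,325, only A is left; the hammer falls at E's limit of £6,325.

A wins at £6,325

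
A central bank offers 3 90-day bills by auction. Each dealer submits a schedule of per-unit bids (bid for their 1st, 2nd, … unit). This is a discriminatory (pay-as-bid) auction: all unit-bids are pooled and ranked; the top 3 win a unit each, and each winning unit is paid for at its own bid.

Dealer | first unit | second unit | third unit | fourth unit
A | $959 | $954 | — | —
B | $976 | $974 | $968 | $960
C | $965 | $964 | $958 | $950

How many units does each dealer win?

B 3

Pooled unit-bids ranked (top 3): 976 (B-1), 974 (B-2), 968 (B-3)
Next rejected bid: $965 (not a price — pay-as-bid).
Allocation: B 3.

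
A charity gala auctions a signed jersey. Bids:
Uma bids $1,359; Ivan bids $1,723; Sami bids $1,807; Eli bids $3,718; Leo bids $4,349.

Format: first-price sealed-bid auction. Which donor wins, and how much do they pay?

Bids in order: 4,349 (Leo) > 3,718 (Eli) > 1,807 (Sami) > 1,723 (Ivan) > 1,359 (Uma)
Leo is highest → pays own bid, $4,349.

Leo pays $4,349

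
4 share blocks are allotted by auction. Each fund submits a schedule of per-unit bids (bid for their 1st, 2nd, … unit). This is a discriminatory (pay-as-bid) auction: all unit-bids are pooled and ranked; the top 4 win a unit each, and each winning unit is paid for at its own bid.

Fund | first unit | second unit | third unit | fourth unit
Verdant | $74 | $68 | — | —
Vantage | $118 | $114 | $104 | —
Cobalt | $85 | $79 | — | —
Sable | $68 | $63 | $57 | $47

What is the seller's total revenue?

Pooled unit-bids ranked (top 4): 118 (Vantage-1), 114 (Vantage-2), 104 (Vantage-3), 85 (Cobalt-1)
Next rejected bid: $79 (not a price — pay-as-bid).
Each winning unit pays its own bid.
Revenue = 118 + 114 + 104 + 85 = $421.

Total revenue: $421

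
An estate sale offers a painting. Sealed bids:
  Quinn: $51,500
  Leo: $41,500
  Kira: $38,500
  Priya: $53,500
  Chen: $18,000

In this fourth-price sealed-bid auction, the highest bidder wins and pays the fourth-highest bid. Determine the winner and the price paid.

Sorting bids: 53,500 (Priya) > 51,500 (Quinn) > 41,500 (Leo) > 38,500 (Kira) > 18,000 (Chen)
Priya wins; payment is bid #4 in the ranking = $38,500.

Priya pays $38,500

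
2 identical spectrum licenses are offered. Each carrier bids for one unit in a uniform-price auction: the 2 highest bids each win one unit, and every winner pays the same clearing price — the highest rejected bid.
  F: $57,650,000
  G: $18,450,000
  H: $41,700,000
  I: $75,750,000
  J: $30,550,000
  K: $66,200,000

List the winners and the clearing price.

I, K; each pays $57,650,000

Bids ranked high→low: 75,750,000 (I), 66,200,000 (K), 57,650,000 (F), 41,700,000 (H), …
Winners (2 units): I, K.
First losing bid is F's $57,650,000, which sets the uniform price.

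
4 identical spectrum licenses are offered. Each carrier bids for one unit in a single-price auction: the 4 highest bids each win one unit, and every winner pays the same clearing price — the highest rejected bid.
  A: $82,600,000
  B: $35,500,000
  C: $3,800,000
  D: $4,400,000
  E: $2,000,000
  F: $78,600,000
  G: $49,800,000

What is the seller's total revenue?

Total revenue: $17,600,000

Bids ranked high→low: 82,600,000 (A), 78,600,000 (F), 49,800,000 (G), 35,500,000 (B), 4,400,000 (D), 3,800,000 (C), …
Winners (4 units): A, F, G, B.
Clearing price = highest rejected bid = $4,400,000.
Total revenue = 4 × $4,400,000 = $17,600,000.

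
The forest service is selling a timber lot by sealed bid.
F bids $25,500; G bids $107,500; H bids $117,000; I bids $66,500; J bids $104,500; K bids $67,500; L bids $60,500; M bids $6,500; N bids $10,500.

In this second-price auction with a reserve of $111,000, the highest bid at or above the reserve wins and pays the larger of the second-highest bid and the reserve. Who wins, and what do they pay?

Rule: the highest bid at or above the reserve wins and pays the larger of the second-highest bid and the reserve.
Bids in order: 117,000 (H) > 107,500 (G) > 104,500 (J) > 67,500 (K) > 66,500 (I) > 60,500 (L) > …
Highest eligible bid: H at $117,000.
max(second-highest $107,500, reserve $111,000) = $111,000.

H pays $111,000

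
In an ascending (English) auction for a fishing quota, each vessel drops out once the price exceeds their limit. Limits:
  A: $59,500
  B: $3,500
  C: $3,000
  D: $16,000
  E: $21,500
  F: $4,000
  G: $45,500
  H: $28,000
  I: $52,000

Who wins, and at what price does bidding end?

Limits in order: 59,500 (A) > 52,000 (I) > 45,500 (G) > 28,000 (H) > 21,500 (E) > 16,000 (D) > …
Once the price passes $52,000, only A is left; the hammer falls at I's limit of $52,000.

A wins at $52,000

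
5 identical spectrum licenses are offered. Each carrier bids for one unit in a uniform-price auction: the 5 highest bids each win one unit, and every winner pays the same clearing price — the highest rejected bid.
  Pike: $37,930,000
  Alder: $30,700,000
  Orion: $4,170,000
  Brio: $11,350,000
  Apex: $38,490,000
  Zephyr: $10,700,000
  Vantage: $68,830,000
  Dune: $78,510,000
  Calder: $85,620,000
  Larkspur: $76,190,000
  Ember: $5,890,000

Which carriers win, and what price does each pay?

Calder, Dune, Larkspur, Vantage, Apex; each pays $37,930,000

Ordering the bids: 85,620,000 (Calder), 78,510,000 (Dune), 76,190,000 (Larkspur), 68,830,000 (Vantage), 38,490,000 (Apex), 37,930,000 (Pike), 30,700,000 (Alder), …
The 5 highest are Calder, Dune, Larkspur, Vantage, Apex.
Clearing price = highest rejected bid = $37,930,000.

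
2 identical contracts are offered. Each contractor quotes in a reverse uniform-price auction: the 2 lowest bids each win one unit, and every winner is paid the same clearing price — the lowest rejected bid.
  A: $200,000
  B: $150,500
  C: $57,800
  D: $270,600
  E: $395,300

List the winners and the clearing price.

C, B; each is paid $200,000

Ordering the bids: 57,800 (C), 150,500 (B), 200,000 (A), 270,600 (D), …
Lowest 2: C, B.
Lowest unsuccessful bid: $200,000 → clearing price.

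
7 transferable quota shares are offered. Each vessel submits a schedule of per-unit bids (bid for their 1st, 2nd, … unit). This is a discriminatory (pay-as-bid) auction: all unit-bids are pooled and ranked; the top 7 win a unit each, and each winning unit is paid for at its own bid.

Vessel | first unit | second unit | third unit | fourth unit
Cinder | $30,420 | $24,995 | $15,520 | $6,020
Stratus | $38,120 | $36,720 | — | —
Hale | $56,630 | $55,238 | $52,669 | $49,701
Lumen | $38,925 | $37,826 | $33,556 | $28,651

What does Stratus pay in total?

Merging the schedules and taking the best 7: 56,630 (Hale-1), 55,238 (Hale-2), 52,669 (Hale-3), 49,701 (Hale-4), 38,925 (Lumen-1), 38,120 (Stratus-1), 37,826 (Lumen-2)
Next rejected bid: $36,720 (not a price — pay-as-bid).
Stratus's winning unit-bids: 38,120 = $38,120.

Stratus pays $38,120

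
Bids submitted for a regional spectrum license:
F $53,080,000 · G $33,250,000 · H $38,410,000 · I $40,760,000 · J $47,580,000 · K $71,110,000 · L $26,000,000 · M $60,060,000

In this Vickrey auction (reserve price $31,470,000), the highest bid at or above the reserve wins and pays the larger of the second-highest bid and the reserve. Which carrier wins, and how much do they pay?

Bids in order: 71,110,000 (K) > 60,060,000 (M) > 53,080,000 (F) > 47,580,000 (J) > 40,760,000 (I) > 38,410,000 (H) > …
K has the top bid at or above the reserve ($71,110,000).
Second-highest bid $60,060,000 exceeds the reserve $31,470,000 → payment $60,060,000.

K pays $60,060,000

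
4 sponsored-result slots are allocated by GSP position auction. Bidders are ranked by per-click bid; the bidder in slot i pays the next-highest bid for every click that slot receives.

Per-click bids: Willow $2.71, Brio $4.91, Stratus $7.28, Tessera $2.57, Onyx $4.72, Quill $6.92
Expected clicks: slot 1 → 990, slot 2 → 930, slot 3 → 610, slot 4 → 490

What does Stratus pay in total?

Ranked by bid: $7.28 (Stratus) > $6.92 (Quill) > $4.91 (Brio) > $4.72 (Onyx) > $2.71 (Willow) > …
Stratus holds slot 1 → pays next bid $6.92 × 990 clicks = $6850.80.

Stratus pays $6850.80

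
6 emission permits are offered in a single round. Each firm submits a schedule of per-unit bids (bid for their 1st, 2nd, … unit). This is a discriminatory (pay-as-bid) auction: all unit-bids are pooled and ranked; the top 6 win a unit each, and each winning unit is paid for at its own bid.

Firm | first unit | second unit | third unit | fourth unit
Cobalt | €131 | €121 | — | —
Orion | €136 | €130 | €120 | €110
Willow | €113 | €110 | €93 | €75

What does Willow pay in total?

Merging the schedules and taking the best 6: 136 (Orion-1), 131 (Cobalt-1), 130 (Orion-2), 121 (Cobalt-2), 120 (Orion-3), 113 (Willow-1)
Next rejected bid: €110 (not a price — pay-as-bid).
Willow's winning unit-bids: 113 = €113.

Willow pays €113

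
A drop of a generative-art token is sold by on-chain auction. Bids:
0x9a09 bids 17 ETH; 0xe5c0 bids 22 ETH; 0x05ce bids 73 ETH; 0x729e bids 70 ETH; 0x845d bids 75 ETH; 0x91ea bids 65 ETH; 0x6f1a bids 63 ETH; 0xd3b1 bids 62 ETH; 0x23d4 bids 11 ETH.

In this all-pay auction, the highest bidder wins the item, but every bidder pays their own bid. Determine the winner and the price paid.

Sorting bids: 75 (0x845d) > 73 (0x05ce) > 70 (0x729e) > 65 (0x91ea) > 63 (0x6f1a) > 62 (0xd3b1) > …
0x845d is highest and takes the item; every bidder forfeits their bid.

0x845d pays 75 ETH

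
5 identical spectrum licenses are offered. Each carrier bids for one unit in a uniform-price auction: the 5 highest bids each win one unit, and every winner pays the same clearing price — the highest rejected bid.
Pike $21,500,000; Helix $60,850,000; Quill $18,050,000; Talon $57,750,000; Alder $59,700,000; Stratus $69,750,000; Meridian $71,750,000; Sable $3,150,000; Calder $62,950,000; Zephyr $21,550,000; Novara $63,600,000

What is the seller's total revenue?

Ordering the bids: 71,750,000 (Meridian), 69,750,000 (Stratus), 63,600,000 (Novara), 62,950,000 (Calder), 60,850,000 (Helix), 59,700,000 (Alder), 57,750,000 (Talon), …
The 5 highest are Meridian, Stratus, Novara, Calder, Helix.
First losing bid is Alder's $59,700,000, which sets the uniform price.
Total revenue = 5 × $59,700,000 = $298,500,000.

Total revenue: $298,500,000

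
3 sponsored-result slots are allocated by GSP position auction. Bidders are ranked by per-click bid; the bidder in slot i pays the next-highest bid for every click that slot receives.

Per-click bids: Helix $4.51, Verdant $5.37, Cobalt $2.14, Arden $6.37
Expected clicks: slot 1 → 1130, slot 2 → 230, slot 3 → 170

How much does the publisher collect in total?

Total revenue: $7469.20

Per-click bids in order: $6.37 (Arden) > $5.37 (Verdant) > $4.51 (Helix) > $2.14 (Cobalt)
Slot 1: Arden pays $5.37 × 1130 = $6068.10
Slot 2: Verdant pays $4.51 × 230 = $1037.30
Slot 3: Helix pays $2.14 × 170 = $363.80
Total = $7469.20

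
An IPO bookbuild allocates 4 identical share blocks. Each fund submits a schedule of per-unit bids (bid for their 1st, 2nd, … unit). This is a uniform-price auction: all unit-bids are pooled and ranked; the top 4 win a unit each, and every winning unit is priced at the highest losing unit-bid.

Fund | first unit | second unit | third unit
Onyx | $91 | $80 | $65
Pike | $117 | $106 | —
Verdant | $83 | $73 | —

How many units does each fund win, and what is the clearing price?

Onyx 1, Pike 2, Verdant 1; clearing price $80

Merging the schedules and taking the best 4: 117 (Pike-1), 106 (Pike-2), 91 (Onyx-1), 83 (Verdant-1)
Highest rejected unit-bid = $80.
Allocation: Onyx 1, Pike 2, Verdant 1.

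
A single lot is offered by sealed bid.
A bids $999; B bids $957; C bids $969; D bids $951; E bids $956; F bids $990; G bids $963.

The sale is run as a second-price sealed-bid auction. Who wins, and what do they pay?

Bids in order: 999 (A) > 990 (F) > 969 (C) > 963 (G) > 957 (B) > 956 (E) > …
A is highest; pays the second-highest bid, $990.

A pays $990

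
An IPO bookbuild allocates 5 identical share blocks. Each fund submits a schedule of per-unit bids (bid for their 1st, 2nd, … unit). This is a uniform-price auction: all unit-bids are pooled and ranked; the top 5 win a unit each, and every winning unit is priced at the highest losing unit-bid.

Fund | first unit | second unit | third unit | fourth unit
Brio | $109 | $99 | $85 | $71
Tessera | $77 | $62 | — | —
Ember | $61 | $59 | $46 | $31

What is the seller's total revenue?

Total revenue: $310

Pooled unit-bids ranked (top 5): 109 (Brio-1), 99 (Brio-2), 85 (Brio-3), 77 (Tessera-1), 71 (Brio-4)
First bid not allocated: $62.
Allocation: Brio 4, Tessera 1. Every unit priced at $62.
Revenue = 5 × 62 = $310.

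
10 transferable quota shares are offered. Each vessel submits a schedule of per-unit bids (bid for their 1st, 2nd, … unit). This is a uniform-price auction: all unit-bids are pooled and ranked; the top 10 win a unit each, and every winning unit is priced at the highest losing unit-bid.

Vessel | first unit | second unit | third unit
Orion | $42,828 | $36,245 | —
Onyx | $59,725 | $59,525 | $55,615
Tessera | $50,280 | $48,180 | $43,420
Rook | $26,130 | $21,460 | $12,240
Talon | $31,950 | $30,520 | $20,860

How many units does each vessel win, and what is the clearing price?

Onyx 3, Orion 2, Talon 2, Tessera 3; clearing price $26,130

All unit-bids, highest first — top 10: 59,725 (Onyx-1), 59,525 (Onyx-2), 55,615 (Onyx-3), 50,280 (Tessera-1), 48,180 (Tessera-2), 43,420 (Tessera-3), 42,828 (Orion-1), 36,245 (Orion-2), 31,950 (Talon-1), 30,520 (Talon-2)
The (k+1)-th unit-bid is $26,130.
Allocation: Onyx 3, Orion 2, Talon 2, Tessera 3.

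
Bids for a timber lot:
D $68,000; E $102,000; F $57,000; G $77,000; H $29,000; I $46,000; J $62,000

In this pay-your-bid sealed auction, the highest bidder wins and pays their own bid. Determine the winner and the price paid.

E pays $102,000

Bids ranked: 102,000 (E) > 77,000 (G) > 68,000 (D) > 62,000 (J) > 57,000 (F) > 46,000 (I) > …
E has the highest bid and pays exactly that: $102,000.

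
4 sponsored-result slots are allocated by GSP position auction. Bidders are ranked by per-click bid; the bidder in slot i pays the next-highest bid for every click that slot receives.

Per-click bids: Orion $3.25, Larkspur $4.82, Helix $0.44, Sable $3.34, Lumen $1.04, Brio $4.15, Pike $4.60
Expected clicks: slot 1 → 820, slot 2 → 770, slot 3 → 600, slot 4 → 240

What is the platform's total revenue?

Total revenue: $9751.50

Per-click bids in order: $4.82 (Larkspur) > $4.60 (Pike) > $4.15 (Brio) > $3.34 (Sable) > $3.25 (Orion) > …
Slot 1: Larkspur pays $4.60 × 820 = $3772.00
Slot 2: Pike pays $4.15 × 770 = $3195.50
Slot 3: Brio pays $3.34 × 600 = $2004.00
Slot 4: Sable pays $3.25 × 240 = $780.00
Total = $9751.50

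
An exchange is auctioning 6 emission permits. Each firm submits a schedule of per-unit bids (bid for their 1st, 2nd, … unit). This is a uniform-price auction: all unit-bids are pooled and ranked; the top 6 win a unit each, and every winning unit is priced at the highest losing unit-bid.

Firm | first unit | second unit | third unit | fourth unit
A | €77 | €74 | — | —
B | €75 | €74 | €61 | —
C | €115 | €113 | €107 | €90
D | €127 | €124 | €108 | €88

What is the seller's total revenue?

Total revenue: €540

All unit-bids, highest first — top 6: 127 (D-1), 124 (D-2), 115 (C-1), 113 (C-2), 108 (D-3), 107 (C-3)
First bid not allocated: €90.
Allocation: C 3, D 3. Every unit priced at €90.
Revenue = 6 × 90 = €540.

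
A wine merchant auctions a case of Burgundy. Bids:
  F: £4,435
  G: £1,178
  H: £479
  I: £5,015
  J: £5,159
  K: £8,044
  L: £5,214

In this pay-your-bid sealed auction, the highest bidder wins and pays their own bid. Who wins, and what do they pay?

Bids in order: 8,044 (K) > 5,214 (L) > 5,159 (J) > 5,015 (I) > 4,435 (F) > 1,178 (G) > …
First-price: K pays what they bid, £8,044.

K pays £8,044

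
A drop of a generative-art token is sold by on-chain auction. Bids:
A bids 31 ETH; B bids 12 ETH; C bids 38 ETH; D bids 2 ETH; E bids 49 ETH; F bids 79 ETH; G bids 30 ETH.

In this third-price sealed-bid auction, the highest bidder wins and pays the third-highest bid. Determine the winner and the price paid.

F pays 38 ETH

Bids ranked: 79 (F) > 49 (E) > 38 (C) > 31 (A) > 30 (G) > 12 (B) > …
F is highest; pays the third-highest bid, 38 ETH.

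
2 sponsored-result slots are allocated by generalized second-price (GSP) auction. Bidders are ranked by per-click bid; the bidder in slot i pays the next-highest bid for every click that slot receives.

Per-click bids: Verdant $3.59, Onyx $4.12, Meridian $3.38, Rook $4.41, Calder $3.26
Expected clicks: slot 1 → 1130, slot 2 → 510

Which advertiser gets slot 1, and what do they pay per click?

Rook; $4.12 per click

Per-click bids in order: $4.41 (Rook) > $4.12 (Onyx) > $3.59 (Verdant) > …
Slot 1 goes to the first-ranked bidder, Rook, who pays the next bid down: $4.12/click.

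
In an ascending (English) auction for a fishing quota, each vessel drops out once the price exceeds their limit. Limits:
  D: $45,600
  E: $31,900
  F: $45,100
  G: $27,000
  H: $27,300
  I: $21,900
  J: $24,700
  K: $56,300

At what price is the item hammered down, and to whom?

Rule: the price rises until one bidder remains; the winner pays the price at which the last rival dropped out.
Limits in order: 56,300 (K) > 45,600 (D) > 45,100 (F) > 31,900 (E) > 27,300 (H) > 27,000 (G) > …
D is the last rival to drop out, at $45,600; K remains and wins at that price.

K wins at $45,600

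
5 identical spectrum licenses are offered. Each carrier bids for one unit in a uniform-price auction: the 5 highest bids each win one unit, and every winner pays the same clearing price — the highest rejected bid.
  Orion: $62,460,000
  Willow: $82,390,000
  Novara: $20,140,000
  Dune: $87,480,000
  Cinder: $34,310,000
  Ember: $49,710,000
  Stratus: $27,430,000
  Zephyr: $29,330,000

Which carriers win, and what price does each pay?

Bids ranked high→low: 87,480,000 (Dune), 82,390,000 (Willow), 62,460,000 (Orion), 49,710,000 (Ember), 34,310,000 (Cinder), 29,330,000 (Zephyr), 27,430,000 (Stratus), …
Winners (5 units): Dune, Willow, Orion, Ember, Cinder.
First losing bid is Zephyr's $29,330,000, which sets the uniform price.

Dune, Willow, Orion, Ember, Cinder; each pays $29,330,000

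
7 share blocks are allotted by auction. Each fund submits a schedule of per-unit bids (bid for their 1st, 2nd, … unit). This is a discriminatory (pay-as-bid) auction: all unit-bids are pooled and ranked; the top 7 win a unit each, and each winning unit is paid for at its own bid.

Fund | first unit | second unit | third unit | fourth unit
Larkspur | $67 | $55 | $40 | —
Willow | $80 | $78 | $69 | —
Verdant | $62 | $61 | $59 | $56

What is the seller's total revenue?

Total revenue: $476

Pooled unit-bids ranked (top 7): 80 (Willow-1), 78 (Willow-2), 69 (Willow-3), 67 (Larkspur-1), 62 (Verdant-1), 61 (Verdant-2), 59 (Verdant-3)
Next rejected bid: $56 (not a price — pay-as-bid).
Each winning unit pays its own bid.
Revenue = 80 + 78 + 69 + 67 + 62 + 61 + 59 = $476.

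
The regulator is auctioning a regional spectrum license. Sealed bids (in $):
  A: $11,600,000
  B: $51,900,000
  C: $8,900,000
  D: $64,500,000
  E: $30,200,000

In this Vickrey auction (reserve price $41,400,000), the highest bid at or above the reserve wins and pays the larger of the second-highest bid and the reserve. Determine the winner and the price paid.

D pays $51,900,000

Bids ranked: 64,500,000 (D) > 51,900,000 (B) > 30,200,000 (E) > 11,600,000 (A) > 8,900,000 (C)
Highest eligible bid: D at $64,500,000.
Second-highest bid $51,900,000 exceeds the reserve $41,400,000 → payment $51,900,000.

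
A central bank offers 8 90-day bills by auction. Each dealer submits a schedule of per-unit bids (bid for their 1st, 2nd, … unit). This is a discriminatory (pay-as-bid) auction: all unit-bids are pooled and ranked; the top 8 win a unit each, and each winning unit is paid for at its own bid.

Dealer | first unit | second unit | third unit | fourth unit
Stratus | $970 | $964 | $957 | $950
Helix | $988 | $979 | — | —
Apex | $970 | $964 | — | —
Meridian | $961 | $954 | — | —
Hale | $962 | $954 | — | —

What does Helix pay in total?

Merging the schedules and taking the best 8: 988 (Helix-1), 979 (Helix-2), 970 (Stratus-1), 970 (Apex-1), 964 (Stratus-2), 964 (Apex-2), 962 (Hale-1), 961 (Meridian-1)
Next rejected bid: $957 (not a price — pay-as-bid).
Helix's winning unit-bids: 988 + 979 = $1,967.

Helix pays $1,967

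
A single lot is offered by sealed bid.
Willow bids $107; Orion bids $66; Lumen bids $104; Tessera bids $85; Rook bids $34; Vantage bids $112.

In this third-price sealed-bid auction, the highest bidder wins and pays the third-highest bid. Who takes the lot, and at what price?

Sorting bids: 112 (Vantage) > 107 (Willow) > 104 (Lumen) > 85 (Tessera) > 66 (Orion) > 34 (Rook)
Vantage is highest; pays the third-highest bid, $104.

Vantage pays $104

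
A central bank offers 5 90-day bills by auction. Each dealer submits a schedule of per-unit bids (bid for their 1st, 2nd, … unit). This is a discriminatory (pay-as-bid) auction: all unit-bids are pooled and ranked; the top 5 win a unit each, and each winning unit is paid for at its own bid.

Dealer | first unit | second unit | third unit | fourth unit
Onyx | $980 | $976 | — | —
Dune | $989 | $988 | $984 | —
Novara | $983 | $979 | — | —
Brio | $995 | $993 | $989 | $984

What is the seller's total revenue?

All unit-bids, highest first — top 5: 995 (Brio-1), 993 (Brio-2), 989 (Dune-1), 989 (Brio-3), 988 (Dune-2)
Next rejected bid: $984 (not a price — pay-as-bid).
Each winning unit pays its own bid.
Revenue = 995 + 993 + 989 + 989 + 988 = $4,954.

Total revenue: $4,954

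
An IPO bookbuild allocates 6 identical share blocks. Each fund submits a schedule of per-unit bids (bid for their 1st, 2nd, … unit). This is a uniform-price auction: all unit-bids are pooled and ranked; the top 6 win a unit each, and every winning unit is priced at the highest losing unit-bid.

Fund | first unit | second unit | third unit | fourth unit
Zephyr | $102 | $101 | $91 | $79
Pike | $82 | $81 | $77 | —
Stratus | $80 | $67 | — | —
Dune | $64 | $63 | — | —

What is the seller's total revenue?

Total revenue: $474

All unit-bids, highest first — top 6: 102 (Zephyr-1), 101 (Zephyr-2), 91 (Zephyr-3), 82 (Pike-1), 81 (Pike-2), 80 (Stratus-1)
The (k+1)-th unit-bid is $79.
Allocation: Pike 2, Stratus 1, Zephyr 3. Every unit priced at $79.
Revenue = 6 × 79 = $474.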